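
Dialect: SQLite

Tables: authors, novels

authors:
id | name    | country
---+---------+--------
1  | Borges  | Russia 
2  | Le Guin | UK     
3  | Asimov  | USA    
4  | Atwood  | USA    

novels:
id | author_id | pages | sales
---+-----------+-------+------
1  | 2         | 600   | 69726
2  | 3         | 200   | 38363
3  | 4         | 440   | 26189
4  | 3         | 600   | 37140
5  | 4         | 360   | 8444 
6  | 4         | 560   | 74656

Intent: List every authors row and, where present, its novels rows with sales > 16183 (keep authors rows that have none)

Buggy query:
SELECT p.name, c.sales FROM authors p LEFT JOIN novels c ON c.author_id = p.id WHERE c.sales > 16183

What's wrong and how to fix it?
Bug: Filtering c.sales in WHERE discards the NULL rows produced by LEFT JOIN, turning it into an inner join

Fix: Move the right-table condition into the ON clause so unmatched parents are kept

Corrected query:
SELECT p.name, c.sales FROM authors p LEFT JOIN novels c ON c.author_id = p.id AND c.sales > 16183

Result:
name    | sales
--------+------
Borges  | NULL 
Le Guin | 69726
Asimov  | 37140
Asimov  | 38363
Atwood  | 26189
Atwood  | 74656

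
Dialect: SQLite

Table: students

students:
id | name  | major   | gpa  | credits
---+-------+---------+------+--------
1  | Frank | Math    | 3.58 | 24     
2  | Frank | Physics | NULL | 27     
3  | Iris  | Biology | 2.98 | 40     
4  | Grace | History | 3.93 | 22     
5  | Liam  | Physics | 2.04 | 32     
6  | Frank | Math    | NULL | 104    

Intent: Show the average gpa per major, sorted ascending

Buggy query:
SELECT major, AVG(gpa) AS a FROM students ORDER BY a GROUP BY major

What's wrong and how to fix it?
Bug: GROUP BY must precede ORDER BY

Fix: Reorder: SELECT … FROM … GROUP BY … ORDER BY …

Corrected query:
SELECT major, AVG(gpa) AS a FROM students GROUP BY major ORDER BY a

Result:
major   | a   
--------+-----
Physics | 2.04
Biology | 2.98
Math    | 3.58
History | 3.93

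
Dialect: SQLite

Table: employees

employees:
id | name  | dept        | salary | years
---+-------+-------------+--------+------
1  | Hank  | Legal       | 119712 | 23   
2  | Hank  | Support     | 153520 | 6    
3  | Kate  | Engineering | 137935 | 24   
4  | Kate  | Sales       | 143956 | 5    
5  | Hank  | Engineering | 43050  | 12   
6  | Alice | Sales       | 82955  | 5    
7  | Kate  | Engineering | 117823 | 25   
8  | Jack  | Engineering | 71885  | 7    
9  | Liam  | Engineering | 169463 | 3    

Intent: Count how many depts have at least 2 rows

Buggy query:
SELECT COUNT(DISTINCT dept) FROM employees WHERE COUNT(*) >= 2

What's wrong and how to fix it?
Bug: COUNT(*) cannot appear in WHERE; the per-group count doesn't exist yet

Fix: Group first with HAVING COUNT(*) >= 2, then COUNT the resulting groups

Corrected query:
SELECT COUNT(*) FROM (SELECT dept FROM employees GROUP BY dept HAVING COUNT(*) >= 2)

Result:
COUNT(*)
--------
2       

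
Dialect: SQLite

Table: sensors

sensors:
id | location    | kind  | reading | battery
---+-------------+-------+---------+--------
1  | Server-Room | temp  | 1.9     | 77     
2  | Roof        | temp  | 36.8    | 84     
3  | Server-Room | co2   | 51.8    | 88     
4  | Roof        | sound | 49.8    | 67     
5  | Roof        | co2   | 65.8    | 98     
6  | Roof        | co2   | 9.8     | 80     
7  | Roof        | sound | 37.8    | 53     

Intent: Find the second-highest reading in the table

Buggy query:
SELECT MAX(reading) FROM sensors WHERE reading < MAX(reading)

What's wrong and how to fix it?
Bug: The inner MAX is an aggregate inside WHERE, which is not allowed

Fix: Put the inner MAX in a scalar subquery

Corrected query:
SELECT MAX(reading) FROM sensors WHERE reading < (SELECT MAX(reading) FROM sensors)

Result:
MAX(reading)
------------
51.8        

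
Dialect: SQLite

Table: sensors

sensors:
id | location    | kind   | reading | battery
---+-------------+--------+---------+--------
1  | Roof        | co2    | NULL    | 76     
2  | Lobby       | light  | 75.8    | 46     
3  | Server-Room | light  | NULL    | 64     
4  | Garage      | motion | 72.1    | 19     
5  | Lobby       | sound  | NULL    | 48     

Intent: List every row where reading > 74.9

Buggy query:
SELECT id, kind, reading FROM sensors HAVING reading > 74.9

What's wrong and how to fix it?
Bug: HAVING filters the output of aggregation, but this query has no GROUP BY and no aggregate functions, so SQLite rejects it (HAVING clause on a non-aggregate query); the condition here is per row

Fix: Use WHERE for row-level filtering

Corrected query:
SELECT id, kind, reading FROM sensors WHERE reading > 74.9

Result:
id | kind  | reading
---+-------+--------
2  | light | 75.8   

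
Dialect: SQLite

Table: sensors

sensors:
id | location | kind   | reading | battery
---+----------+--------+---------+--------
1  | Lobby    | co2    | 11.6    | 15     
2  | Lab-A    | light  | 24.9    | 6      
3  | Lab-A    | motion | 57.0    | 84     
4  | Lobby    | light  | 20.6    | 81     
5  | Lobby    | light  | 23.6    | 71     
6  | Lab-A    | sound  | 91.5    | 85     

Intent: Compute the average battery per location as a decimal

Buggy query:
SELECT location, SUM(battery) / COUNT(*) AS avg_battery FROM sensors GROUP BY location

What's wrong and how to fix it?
Bug: Both operands are integers, so '/' performs integer division and truncates

Fix: Multiply by 1.0 (or CAST to REAL) to force floating-point division

Corrected query:
SELECT location, SUM(battery) * 1.0 / COUNT(*) AS avg_battery FROM sensors GROUP BY location

Result:
location | avg_battery
---------+------------
Lab-A    | 58.333333  
Lobby    | 55.666667  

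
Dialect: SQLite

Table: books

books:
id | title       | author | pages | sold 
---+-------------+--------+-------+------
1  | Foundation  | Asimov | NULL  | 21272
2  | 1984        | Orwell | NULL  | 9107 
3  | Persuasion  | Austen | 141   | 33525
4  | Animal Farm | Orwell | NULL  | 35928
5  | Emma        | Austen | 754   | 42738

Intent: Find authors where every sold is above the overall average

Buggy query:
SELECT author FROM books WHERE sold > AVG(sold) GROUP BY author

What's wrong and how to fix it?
Bug: AVG() is an aggregate; it can't sit directly in WHERE

Fix: Compute the overall average in a scalar subquery and compare each group's MIN against it in HAVING

Corrected query:
SELECT author FROM books GROUP BY author HAVING MIN(sold) > (SELECT AVG(sold) FROM books)

Result:
author
------
Austen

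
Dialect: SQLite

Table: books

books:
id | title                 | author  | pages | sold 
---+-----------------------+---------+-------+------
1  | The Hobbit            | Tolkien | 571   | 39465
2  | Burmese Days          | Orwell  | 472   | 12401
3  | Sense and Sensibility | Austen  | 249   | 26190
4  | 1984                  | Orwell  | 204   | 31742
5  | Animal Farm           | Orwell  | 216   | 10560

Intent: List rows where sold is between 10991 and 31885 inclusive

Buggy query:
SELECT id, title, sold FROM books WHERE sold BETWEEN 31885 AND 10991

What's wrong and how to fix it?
Bug: BETWEEN expects the lower bound first; with 31885 AND 10991 the range is empty

Fix: Write BETWEEN 10991 AND 31885

Corrected query:
SELECT id, title, sold FROM books WHERE sold BETWEEN 10991 AND 31885

Result:
id | title                 | sold 
---+-----------------------+------
2  | Burmese Days          | 12401
3  | Sense and Sensibility | 26190
4  | 1984                  | 31742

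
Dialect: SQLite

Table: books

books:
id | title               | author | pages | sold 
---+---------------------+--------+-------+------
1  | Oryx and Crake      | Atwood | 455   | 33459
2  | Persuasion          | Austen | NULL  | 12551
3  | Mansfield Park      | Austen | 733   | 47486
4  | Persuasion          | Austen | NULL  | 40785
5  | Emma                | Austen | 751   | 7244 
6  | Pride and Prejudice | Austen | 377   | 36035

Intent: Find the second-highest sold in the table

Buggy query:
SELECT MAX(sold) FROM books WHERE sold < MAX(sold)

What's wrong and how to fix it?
Bug: The inner MAX is an aggregate inside WHERE, which is not allowed

Fix: Compute the overall MAX in a subquery, then take MAX of rows below it

Corrected query:
SELECT MAX(sold) FROM books WHERE sold < (SELECT MAX(sold) FROM books)

Result:
MAX(sold)
---------
40785    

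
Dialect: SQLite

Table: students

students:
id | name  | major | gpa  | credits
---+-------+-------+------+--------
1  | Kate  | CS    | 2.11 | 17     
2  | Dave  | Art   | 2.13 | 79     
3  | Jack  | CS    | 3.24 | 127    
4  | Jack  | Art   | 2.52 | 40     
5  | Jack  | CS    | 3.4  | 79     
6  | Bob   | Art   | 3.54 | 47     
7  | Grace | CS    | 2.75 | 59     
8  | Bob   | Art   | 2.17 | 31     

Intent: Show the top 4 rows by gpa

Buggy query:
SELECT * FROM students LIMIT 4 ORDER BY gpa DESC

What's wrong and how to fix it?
Bug: ORDER BY cannot follow LIMIT; LIMIT is the final clause

Fix: Sort with ORDER BY, then apply LIMIT

Corrected query:
SELECT * FROM students ORDER BY gpa DESC LIMIT 4

Result:
id | name  | major | gpa  | credits
---+-------+-------+------+--------
6  | Bob   | Art   | 3.54 | 47     
5  | Jack  | CS    | 3.4  | 79     
3  | Jack  | CS    | 3.24 | 127    
7  | Grace | CS    | 2.75 | 59     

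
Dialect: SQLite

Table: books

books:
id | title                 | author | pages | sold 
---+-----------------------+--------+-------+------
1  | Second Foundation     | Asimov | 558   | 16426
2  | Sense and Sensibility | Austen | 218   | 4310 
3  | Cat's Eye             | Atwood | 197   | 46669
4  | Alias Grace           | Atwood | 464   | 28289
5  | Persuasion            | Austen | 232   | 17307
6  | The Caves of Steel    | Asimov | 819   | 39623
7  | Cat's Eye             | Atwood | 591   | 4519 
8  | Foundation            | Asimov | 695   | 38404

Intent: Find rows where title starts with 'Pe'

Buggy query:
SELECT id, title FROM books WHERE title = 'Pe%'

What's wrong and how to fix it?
Bug: Wildcards only work with LIKE; '=' treats '%' as a literal character

Fix: Replace '=' with LIKE so 'Pe%' is treated as a pattern

Corrected query:
SELECT id, title FROM books WHERE title LIKE 'Pe%'

Result:
id | title     
---+-----------
5  | Persuasion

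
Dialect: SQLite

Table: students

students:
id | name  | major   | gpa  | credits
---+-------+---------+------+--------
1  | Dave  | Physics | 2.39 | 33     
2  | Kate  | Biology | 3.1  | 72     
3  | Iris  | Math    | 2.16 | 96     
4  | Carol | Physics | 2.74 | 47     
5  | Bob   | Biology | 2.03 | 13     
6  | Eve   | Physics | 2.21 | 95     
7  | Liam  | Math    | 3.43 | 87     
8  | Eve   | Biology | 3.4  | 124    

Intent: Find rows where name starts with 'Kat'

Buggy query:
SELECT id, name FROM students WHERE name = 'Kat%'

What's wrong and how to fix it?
Bug: '=' compares the literal string including the % character; pattern matching needs LIKE

Fix: Replace '=' with LIKE so 'Kat%' is treated as a pattern

Corrected query:
SELECT id, name FROM students WHERE name LIKE 'Kat%'

Result:
id | name
---+-----
2  | Kate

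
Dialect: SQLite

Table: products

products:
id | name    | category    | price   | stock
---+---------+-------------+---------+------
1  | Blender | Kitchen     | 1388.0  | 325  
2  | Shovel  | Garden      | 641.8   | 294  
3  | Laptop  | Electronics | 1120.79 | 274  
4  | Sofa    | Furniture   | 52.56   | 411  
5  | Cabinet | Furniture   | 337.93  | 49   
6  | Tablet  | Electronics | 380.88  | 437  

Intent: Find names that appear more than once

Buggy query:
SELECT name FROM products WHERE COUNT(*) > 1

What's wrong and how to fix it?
Bug: COUNT(*) is an aggregate and cannot be used in WHERE

Fix: Group first, then use HAVING for the count condition

Corrected query:
SELECT name FROM products GROUP BY name HAVING COUNT(*) > 1

Result:
(no rows)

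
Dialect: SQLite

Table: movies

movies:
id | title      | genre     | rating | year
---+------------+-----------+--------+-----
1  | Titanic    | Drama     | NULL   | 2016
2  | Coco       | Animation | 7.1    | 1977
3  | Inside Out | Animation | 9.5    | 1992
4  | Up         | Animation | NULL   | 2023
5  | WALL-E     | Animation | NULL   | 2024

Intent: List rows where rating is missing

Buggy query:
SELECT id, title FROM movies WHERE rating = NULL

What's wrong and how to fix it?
Bug: Comparing to NULL with '=' never matches; NULL = NULL is unknown, not true

Fix: Use IS NULL to test for NULL

Corrected query:
SELECT id, title FROM movies WHERE rating IS NULL

Result:
id | title  
---+--------
1  | Titanic
4  | Up     
5  | WALL-E 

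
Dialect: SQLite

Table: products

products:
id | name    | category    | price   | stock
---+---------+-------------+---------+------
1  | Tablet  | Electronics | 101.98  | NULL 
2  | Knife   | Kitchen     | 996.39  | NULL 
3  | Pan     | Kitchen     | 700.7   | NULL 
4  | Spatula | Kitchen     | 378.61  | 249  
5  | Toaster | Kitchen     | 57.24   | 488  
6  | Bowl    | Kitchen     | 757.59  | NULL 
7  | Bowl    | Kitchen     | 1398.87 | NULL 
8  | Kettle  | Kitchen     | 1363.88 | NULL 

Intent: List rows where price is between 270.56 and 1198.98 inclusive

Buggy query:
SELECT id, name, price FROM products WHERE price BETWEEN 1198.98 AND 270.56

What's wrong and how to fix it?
Bug: The bounds are reversed; BETWEEN a AND b requires a <= b to match anything

Fix: Swap the bounds so the smaller value comes first

Corrected query:
SELECT id, name, price FROM products WHERE price BETWEEN 270.56 AND 1198.98

Result:
id | name    | price 
---+---------+-------
2  | Knife   | 996.39
3  | Pan     | 700.7 
4  | Spatula | 378.61
6  | Bowl    | 757.59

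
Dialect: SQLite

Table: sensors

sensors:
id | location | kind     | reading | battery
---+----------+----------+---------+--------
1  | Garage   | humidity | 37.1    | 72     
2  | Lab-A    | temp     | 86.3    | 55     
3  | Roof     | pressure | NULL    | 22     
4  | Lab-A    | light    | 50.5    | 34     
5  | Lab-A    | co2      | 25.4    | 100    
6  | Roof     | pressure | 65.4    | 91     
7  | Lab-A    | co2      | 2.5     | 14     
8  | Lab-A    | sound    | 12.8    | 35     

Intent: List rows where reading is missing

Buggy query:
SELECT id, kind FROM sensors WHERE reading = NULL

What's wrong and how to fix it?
Bug: '= NULL' is always unknown in SQL three-valued logic, so no rows match

Fix: Use IS NULL to test for NULL

Corrected query:
SELECT id, kind FROM sensors WHERE reading IS NULL

Result:
id | kind    
---+---------
3  | pressure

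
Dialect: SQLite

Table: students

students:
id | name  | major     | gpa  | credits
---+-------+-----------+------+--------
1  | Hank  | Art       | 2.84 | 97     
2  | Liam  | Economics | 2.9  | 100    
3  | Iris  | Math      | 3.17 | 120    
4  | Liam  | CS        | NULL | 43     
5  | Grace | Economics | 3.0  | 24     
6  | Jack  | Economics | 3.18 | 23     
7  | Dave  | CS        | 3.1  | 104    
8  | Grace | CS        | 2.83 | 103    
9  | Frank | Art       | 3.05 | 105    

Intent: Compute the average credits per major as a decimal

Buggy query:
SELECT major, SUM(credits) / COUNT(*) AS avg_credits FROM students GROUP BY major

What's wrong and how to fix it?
Bug: Both operands are integers, so '/' performs integer division and truncates

Fix: Cast one side to REAL so the division keeps the fractional part

Corrected query:
SELECT major, SUM(credits) * 1.0 / COUNT(*) AS avg_credits FROM students GROUP BY major

Result:
major     | avg_credits
----------+------------
Art       | 101        
CS        | 83.333333  
Economics | 49         
Math      | 120        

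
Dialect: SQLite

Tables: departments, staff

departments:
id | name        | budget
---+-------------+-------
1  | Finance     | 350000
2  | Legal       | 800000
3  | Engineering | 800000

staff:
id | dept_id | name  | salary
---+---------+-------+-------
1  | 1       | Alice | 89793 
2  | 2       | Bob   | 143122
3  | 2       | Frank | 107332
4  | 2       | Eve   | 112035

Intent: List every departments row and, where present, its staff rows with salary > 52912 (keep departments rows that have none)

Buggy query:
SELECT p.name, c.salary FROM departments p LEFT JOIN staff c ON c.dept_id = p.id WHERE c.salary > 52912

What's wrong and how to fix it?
Bug: A WHERE condition on the right-hand table after LEFT JOIN drops unmatched parents

Fix: Move the right-table condition into the ON clause so unmatched parents are kept

Corrected query:
SELECT p.name, c.salary FROM departments p LEFT JOIN staff c ON c.dept_id = p.id AND c.salary > 52912

Result:
name        | salary
------------+-------
Finance     | 89793 
Legal       | 107332
Legal       | 112035
Legal       | 143122
Engineering | NULL  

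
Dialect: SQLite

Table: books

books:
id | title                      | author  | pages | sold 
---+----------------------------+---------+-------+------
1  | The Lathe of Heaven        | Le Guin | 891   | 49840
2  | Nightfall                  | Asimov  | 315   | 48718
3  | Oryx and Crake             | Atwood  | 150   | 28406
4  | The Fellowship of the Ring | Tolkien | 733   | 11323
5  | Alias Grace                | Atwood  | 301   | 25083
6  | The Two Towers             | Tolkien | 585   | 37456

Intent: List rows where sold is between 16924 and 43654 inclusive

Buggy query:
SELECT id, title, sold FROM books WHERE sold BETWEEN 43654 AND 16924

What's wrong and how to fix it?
Bug: BETWEEN expects the lower bound first; with 43654 AND 16924 the range is empty

Fix: Write BETWEEN 16924 AND 43654

Corrected query:
SELECT id, title, sold FROM books WHERE sold BETWEEN 16924 AND 43654

Result:
id | title          | sold 
---+----------------+------
3  | Oryx and Crake | 28406
5  | Alias Grace    | 25083
6  | The Two Towers | 37456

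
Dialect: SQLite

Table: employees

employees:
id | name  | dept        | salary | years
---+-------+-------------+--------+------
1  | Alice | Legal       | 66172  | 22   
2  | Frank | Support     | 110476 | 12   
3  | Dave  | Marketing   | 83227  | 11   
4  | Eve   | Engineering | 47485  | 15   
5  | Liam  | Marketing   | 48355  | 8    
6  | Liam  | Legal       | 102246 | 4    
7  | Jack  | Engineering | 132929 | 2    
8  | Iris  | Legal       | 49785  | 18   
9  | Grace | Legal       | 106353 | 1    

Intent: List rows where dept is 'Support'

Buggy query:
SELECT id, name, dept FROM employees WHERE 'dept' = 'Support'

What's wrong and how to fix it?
Bug: Single quotes denote string literals in SQL; the column name is being compared as a constant string

Fix: Remove the quotes around the column name (or use double quotes for an identifier)

Corrected query:
SELECT id, name, dept FROM employees WHERE dept = 'Support'

Result:
id | name  | dept   
---+-------+--------
2  | Frank | Support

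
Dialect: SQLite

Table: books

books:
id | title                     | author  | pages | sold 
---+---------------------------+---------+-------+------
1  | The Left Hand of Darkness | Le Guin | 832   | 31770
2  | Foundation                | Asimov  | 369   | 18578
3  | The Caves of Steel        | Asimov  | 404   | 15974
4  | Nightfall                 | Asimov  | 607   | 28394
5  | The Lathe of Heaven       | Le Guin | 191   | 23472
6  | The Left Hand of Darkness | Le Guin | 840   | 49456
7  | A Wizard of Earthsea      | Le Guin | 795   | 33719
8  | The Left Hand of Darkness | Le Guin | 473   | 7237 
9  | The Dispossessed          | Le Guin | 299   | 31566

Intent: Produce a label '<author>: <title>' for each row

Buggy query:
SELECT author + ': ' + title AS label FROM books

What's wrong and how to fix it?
Bug: '+' is numeric addition; on text columns SQLite converts them to 0 instead of concatenating

Fix: Replace + with || to concatenate text

Corrected query:
SELECT author || ': ' || title AS label FROM books

Result:
label                             
----------------------------------
Le Guin: The Left Hand of Darkness
Asimov: Foundation                
Asimov: The Caves of Steel        
Asimov: Nightfall                 
Le Guin: The Lathe of Heaven      
Le Guin: The Left Hand of Darkness
Le Guin: A Wizard of Earthsea     
Le Guin: The Left Hand of Darkness
Le Guin: The Dispossessed         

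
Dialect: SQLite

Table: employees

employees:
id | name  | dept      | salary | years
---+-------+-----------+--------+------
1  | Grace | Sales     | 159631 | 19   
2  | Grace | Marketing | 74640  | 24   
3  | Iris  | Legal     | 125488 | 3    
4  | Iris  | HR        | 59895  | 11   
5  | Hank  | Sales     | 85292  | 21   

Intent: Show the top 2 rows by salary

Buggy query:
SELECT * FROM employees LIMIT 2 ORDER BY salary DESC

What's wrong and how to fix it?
Bug: LIMIT must come after ORDER BY

Fix: Swap the clauses: ORDER BY first, then LIMIT

Corrected query:
SELECT * FROM employees ORDER BY salary DESC LIMIT 2

Result:
id | name  | dept  | salary | years
---+-------+-------+--------+------
1  | Grace | Sales | 159631 | 19   
3  | Iris  | Legal | 125488 | 3    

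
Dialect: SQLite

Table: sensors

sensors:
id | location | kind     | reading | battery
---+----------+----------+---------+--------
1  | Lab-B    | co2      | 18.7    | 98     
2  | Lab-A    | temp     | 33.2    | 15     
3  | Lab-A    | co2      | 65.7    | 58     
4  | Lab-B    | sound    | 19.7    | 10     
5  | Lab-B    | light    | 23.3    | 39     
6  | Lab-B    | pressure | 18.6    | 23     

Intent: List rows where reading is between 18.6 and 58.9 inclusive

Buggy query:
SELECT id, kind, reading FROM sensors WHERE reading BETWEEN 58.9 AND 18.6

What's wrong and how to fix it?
Bug: The bounds are reversed; BETWEEN a AND b requires a <= b to match anything

Fix: Swap the bounds so the smaller value comes first

Corrected query:
SELECT id, kind, reading FROM sensors WHERE reading BETWEEN 18.6 AND 58.9

Result:
id | kind     | reading
---+----------+--------
1  | co2      | 18.7   
2  | temp     | 33.2   
4  | sound    | 19.7   
5  | light    | 23.3   
6  | pressure | 18.6   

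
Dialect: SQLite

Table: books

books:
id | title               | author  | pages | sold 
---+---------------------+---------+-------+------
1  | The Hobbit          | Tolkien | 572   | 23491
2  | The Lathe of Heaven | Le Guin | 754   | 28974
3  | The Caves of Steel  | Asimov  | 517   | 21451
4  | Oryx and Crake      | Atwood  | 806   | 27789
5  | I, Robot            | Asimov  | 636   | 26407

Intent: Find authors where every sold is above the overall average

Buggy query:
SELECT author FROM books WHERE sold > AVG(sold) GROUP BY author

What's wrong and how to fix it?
Bug: WHERE evaluates per row before aggregation, so AVG() is unavailable

Fix: Compute the overall average in a scalar subquery and compare each group's MIN against it in HAVING

Corrected query:
SELECT author FROM books GROUP BY author HAVING MIN(sold) > (SELECT AVG(sold) FROM books)

Result:
author 
-------
Atwood 
Le Guin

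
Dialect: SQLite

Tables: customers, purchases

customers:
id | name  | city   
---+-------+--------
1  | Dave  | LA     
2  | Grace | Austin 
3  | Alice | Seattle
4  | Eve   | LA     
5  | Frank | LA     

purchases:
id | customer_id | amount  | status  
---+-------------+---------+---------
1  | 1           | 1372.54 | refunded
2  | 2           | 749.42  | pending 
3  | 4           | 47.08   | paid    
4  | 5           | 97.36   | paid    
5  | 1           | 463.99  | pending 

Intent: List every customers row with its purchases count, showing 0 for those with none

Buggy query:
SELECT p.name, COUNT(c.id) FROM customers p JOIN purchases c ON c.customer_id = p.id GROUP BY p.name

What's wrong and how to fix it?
Bug: An inner join excludes parents with zero children

Fix: Switch to LEFT JOIN to retain unmatched parent rows

Corrected query:
SELECT p.name, COUNT(c.id) FROM customers p LEFT JOIN purchases c ON c.customer_id = p.id GROUP BY p.name

Result:
name  | COUNT(c.id)
------+------------
Alice | 0          
Dave  | 2          
Eve   | 1          
Frank | 1          
Grace | 1          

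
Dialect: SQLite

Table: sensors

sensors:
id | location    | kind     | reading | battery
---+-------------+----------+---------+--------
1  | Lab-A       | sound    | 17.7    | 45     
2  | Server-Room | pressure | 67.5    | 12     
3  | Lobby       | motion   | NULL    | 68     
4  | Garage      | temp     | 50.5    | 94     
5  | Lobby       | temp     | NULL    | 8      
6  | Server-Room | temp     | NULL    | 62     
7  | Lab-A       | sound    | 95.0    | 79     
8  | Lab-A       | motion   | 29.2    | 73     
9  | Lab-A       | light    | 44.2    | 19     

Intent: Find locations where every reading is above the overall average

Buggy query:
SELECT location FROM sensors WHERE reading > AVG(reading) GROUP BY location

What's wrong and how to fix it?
Bug: AVG() is an aggregate; it can't sit directly in WHERE

Fix: Compute the overall average in a scalar subquery and compare each group's MIN against it in HAVING

Corrected query:
SELECT location FROM sensors GROUP BY location HAVING MIN(reading) > (SELECT AVG(reading) FROM sensors)

Result:
location   
-----------
Server-Room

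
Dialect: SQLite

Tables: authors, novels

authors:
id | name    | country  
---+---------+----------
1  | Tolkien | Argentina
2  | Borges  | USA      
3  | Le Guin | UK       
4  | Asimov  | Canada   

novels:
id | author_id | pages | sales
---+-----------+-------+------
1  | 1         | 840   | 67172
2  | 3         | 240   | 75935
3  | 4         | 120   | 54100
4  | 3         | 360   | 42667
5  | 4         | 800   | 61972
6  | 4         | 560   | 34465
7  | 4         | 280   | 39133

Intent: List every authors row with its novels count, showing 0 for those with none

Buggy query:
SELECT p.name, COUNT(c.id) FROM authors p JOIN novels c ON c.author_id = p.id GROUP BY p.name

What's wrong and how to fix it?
Bug: An inner join excludes parents with zero children

Fix: Switch to LEFT JOIN to retain unmatched parent rows

Corrected query:
SELECT p.name, COUNT(c.id) FROM authors p LEFT JOIN novels c ON c.author_id = p.id GROUP BY p.name

Result:
name    | COUNT(c.id)
--------+------------
Asimov  | 4          
Borges  | 0          
Le Guin | 2          
Tolkien | 1          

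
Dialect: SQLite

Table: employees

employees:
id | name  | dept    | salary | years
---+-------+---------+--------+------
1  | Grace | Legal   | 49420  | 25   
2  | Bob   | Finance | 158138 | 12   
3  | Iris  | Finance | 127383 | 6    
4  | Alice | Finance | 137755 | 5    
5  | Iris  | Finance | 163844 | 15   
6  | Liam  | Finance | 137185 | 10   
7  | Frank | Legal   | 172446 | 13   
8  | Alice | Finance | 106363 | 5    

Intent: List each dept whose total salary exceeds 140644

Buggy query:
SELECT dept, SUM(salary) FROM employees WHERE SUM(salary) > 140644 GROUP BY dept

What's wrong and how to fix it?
Bug: WHERE runs before GROUP BY, so aggregates aren't available there

Fix: Move the aggregate condition to a HAVING clause

Corrected query:
SELECT dept, SUM(salary) FROM employees GROUP BY dept HAVING SUM(salary) > 140644

Result:
dept    | SUM(salary)
--------+------------
Finance | 830668     
Legal   | 221866     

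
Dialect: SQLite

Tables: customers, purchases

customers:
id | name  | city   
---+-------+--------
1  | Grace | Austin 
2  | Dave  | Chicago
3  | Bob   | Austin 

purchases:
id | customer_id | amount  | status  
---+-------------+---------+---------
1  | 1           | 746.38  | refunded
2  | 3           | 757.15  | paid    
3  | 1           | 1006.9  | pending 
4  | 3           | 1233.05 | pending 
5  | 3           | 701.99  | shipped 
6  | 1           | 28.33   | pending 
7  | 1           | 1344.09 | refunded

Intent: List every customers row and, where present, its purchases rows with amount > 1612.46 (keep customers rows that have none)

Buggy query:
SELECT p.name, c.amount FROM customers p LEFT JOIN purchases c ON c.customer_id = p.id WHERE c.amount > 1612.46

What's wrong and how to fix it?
Bug: A WHERE condition on the right-hand table after LEFT JOIN drops unmatched parents

Fix: Move the right-table condition into the ON clause so unmatched parents are kept

Corrected query:
SELECT p.name, c.amount FROM customers p LEFT JOIN purchases c ON c.customer_id = p.id AND c.amount > 1612.46

Result:
name  | amount
------+-------
Grace | NULL  
Dave  | NULL  
Bob   | NULL  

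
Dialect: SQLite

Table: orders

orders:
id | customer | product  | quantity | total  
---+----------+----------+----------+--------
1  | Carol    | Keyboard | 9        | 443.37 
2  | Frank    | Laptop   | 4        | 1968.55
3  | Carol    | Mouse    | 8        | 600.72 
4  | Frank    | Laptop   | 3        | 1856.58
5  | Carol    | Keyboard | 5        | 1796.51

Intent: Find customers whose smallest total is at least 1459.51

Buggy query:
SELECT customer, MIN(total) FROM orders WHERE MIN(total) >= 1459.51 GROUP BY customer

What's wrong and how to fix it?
Bug: MIN() in WHERE is a misuse of aggregate

Fix: Use HAVING for the per-group MIN condition

Corrected query:
SELECT customer, MIN(total) FROM orders GROUP BY customer HAVING MIN(total) >= 1459.51

Result:
customer | MIN(total)
---------+-----------
Frank    | 1856.58   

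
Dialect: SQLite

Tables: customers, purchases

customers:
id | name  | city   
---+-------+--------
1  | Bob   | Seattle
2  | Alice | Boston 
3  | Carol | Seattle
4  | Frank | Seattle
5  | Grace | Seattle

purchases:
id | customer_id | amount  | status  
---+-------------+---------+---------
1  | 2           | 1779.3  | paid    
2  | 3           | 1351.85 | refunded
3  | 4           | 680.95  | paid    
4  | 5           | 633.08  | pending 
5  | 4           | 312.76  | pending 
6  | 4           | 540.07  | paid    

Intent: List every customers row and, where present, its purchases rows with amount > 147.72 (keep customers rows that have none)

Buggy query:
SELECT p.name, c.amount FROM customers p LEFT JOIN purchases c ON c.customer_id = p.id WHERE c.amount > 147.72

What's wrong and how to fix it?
Bug: A WHERE condition on the right-hand table after LEFT JOIN drops unmatched parents

Fix: Put 'c.amount > 147.72' in the JOIN's ON clause instead of WHERE

Corrected query:
SELECT p.name, c.amount FROM customers p LEFT JOIN purchases c ON c.customer_id = p.id AND c.amount > 147.72

Result:
name  | amount 
------+--------
Bob   | NULL   
Alice | 1779.3 
Carol | 1351.85
Frank | 312.76 
Frank | 540.07 
Frank | 680.95 
Grace | 633.08 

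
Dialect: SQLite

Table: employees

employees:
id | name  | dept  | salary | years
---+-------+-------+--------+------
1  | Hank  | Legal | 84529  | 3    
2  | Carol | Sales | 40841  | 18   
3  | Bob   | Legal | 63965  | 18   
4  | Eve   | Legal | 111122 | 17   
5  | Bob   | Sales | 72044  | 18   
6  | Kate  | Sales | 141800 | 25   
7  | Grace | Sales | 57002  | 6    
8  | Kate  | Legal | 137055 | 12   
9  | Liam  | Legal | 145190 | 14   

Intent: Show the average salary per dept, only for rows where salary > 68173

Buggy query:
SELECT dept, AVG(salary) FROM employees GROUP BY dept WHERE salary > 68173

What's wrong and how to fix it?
Bug: Row-level WHERE must come before GROUP BY in the clause order

Fix: Place WHERE between FROM and GROUP BY

Corrected query:
SELECT dept, AVG(salary) FROM employees WHERE salary > 68173 GROUP BY dept

Result:
dept  | AVG(salary)
------+------------
Legal | 119474     
Sales | 106922     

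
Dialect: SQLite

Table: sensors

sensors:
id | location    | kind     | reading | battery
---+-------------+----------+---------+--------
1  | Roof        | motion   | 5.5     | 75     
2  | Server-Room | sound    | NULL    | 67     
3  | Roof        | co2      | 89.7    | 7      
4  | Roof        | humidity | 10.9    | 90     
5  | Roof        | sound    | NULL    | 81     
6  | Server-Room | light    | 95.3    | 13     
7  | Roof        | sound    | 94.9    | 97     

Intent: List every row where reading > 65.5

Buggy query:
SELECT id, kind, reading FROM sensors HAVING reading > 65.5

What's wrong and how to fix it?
Bug: This is a non-aggregate query (no GROUP BY, no aggregates), so in SQLite the HAVING clause is invalid here; a row-level condition belongs in WHERE

Fix: Use WHERE for row-level filtering

Corrected query:
SELECT id, kind, reading FROM sensors WHERE reading > 65.5

Result:
id | kind  | reading
---+-------+--------
3  | co2   | 89.7   
6  | light | 95.3   
7  | sound | 94.9   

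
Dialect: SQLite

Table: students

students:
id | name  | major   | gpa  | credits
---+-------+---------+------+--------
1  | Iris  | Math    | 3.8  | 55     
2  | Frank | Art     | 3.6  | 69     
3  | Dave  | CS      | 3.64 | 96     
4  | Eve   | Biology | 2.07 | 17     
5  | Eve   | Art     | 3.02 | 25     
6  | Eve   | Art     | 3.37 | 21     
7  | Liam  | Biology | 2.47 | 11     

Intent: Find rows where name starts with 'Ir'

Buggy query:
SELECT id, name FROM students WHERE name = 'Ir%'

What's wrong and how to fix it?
Bug: '=' compares the literal string including the % character; pattern matching needs LIKE

Fix: Replace '=' with LIKE so 'Ir%' is treated as a pattern

Corrected query:
SELECT id, name FROM students WHERE name LIKE 'Ir%'

Result:
id | name
---+-----
1  | Iris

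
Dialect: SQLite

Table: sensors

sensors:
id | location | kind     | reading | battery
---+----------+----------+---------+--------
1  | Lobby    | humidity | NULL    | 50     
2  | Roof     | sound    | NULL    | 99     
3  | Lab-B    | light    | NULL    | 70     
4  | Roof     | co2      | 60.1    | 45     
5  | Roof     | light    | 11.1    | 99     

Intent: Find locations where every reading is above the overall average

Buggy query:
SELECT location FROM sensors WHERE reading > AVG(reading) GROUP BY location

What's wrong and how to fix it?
Bug: WHERE evaluates per row before aggregation, so AVG() is unavailable

Fix: Use a subquery for AVG and a HAVING MIN(...) filter so the condition holds for every row in the group

Corrected query:
SELECT location FROM sensors GROUP BY location HAVING MIN(reading) > (SELECT AVG(reading) FROM sensors)

Result:
(no rows)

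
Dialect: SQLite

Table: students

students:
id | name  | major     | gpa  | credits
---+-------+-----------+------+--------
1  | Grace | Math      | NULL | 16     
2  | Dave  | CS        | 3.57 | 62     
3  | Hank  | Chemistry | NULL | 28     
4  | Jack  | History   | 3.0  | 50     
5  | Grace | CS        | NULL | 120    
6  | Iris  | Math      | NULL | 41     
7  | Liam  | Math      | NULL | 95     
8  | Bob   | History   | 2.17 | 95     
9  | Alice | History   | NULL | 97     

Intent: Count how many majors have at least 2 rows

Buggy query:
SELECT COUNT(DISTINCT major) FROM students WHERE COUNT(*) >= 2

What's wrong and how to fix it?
Bug: WHERE filters individual rows, not groups, so a group-level COUNT is invalid there

Fix: Group first with HAVING COUNT(*) >= 2, then COUNT the resulting groups

Corrected query:
SELECT COUNT(*) FROM (SELECT major FROM students GROUP BY major HAVING COUNT(*) >= 2)

Result:
COUNT(*)
--------
3       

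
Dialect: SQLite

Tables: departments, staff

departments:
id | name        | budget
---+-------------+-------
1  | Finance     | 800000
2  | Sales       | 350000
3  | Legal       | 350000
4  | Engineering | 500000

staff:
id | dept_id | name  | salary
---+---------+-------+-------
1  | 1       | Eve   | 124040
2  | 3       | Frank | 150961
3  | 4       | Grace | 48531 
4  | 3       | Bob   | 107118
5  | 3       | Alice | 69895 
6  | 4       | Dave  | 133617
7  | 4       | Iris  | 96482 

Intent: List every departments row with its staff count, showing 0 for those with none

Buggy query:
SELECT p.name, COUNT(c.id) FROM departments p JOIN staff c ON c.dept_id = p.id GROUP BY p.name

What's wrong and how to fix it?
Bug: INNER JOIN drops departments rows that have no matching staff rows

Fix: Use LEFT JOIN so parents without children still appear (COUNT(c.id) gives 0)

Corrected query:
SELECT p.name, COUNT(c.id) FROM departments p LEFT JOIN staff c ON c.dept_id = p.id GROUP BY p.name

Result:
name        | COUNT(c.id)
------------+------------
Engineering | 3          
Finance     | 1          
Legal       | 3          
Sales       | 0          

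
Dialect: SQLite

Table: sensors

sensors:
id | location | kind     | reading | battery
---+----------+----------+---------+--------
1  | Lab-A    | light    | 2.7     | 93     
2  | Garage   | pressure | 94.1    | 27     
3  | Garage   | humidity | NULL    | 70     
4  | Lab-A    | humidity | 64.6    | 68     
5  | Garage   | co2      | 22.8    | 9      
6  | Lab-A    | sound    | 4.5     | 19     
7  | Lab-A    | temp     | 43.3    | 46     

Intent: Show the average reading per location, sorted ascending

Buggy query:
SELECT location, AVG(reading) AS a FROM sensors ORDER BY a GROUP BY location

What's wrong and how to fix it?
Bug: ORDER BY appears before GROUP BY; SQL clause order requires GROUP BY first

Fix: Reorder: SELECT … FROM … GROUP BY … ORDER BY …

Corrected query:
SELECT location, AVG(reading) AS a FROM sensors GROUP BY location ORDER BY a

Result:
location | a     
---------+-------
Lab-A    | 28.775
Garage   | 58.45 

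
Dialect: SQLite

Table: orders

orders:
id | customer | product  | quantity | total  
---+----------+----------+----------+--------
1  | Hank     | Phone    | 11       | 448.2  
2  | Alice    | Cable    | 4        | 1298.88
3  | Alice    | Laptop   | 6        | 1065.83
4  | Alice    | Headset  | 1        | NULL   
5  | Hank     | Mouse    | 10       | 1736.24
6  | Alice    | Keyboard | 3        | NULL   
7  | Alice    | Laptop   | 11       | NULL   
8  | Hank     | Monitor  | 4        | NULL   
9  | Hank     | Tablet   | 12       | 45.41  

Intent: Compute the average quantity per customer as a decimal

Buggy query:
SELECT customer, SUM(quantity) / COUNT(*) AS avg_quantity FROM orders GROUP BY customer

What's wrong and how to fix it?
Bug: Both operands are integers, so '/' performs integer division and truncates

Fix: Cast one side to REAL so the division keeps the fractional part

Corrected query:
SELECT customer, SUM(quantity) * 1.0 / COUNT(*) AS avg_quantity FROM orders GROUP BY customer

Result:
customer | avg_quantity
---------+-------------
Alice    | 5           
Hank     | 9.25        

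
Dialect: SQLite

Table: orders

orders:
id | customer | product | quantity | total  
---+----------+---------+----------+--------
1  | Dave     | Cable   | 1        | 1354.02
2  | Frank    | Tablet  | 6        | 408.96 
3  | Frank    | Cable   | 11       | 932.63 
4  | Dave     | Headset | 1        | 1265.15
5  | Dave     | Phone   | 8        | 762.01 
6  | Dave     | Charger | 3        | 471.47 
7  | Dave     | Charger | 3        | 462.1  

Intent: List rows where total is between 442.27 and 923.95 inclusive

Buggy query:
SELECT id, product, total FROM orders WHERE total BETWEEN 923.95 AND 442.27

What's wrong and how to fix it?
Bug: The bounds are reversed; BETWEEN a AND b requires a <= b to match anything

Fix: Write BETWEEN 442.27 AND 923.95

Corrected query:
SELECT id, product, total FROM orders WHERE total BETWEEN 442.27 AND 923.95

Result:
id | product | total 
---+---------+-------
5  | Phone   | 762.01
6  | Charger | 471.47
7  | Charger | 462.1 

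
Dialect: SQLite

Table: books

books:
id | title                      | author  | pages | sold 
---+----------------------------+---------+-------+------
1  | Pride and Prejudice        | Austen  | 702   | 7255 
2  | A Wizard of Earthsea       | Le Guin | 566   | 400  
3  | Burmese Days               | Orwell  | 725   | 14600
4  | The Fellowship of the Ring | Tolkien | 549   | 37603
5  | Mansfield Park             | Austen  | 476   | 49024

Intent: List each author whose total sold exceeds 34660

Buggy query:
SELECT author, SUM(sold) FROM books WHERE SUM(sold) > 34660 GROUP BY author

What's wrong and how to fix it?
Bug: Aggregate functions cannot appear in a WHERE clause

Fix: Move the aggregate condition to a HAVING clause

Corrected query:
SELECT author, SUM(sold) FROM books GROUP BY author HAVING SUM(sold) > 34660

Result:
author  | SUM(sold)
--------+----------
Austen  | 56279    
Tolkien | 37603    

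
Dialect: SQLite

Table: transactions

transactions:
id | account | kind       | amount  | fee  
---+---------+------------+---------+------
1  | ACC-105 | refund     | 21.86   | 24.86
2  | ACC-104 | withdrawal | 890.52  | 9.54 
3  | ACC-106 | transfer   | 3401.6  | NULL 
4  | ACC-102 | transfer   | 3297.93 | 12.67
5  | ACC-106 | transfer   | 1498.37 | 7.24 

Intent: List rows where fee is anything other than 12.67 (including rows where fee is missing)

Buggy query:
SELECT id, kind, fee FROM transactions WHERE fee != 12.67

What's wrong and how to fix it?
Bug: 'fee != 12.67' is unknown when fee is NULL, so NULL rows are silently excluded

Fix: Handle NULL separately with IS NULL alongside the inequality

Corrected query:
SELECT id, kind, fee FROM transactions WHERE fee != 12.67 OR fee IS NULL

Result:
id | kind       | fee  
---+------------+------
1  | refund     | 24.86
2  | withdrawal | 9.54 
3  | transfer   | NULL 
5  | transfer   | 7.24 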